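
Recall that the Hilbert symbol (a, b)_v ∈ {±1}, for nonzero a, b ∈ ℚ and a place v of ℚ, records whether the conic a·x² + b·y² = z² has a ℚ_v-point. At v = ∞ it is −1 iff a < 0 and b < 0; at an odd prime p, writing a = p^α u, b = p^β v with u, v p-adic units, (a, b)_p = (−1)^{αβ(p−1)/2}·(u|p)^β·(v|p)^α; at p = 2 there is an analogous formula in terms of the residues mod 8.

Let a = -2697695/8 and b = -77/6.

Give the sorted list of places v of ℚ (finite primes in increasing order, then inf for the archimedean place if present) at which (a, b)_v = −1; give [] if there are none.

[3, 5, 13, inf]

Mod squares: a ≡ -910, b ≡ -462. Check v ∈ {∞, 2, 3, 5, 7, 11, 13}.
v=11: a=11^2·(≡3), b=11^1·(≡8) mod 11; (3|11)=+1, (8|11)=-1; (−1)^{2·1·5}·(+1)^1·(-1)^2 = +1.
v=3: a=3^0·(≡2), b=3^-1·(≡2) mod 3; (2|3)=-1, (2|3)=-1; (−1)^{0·-1·1}·(-1)^-1·(-1)^0 = -1.
v=2: v_2(a)=-3, v_2(b)=-1; units ≡ 1, 1 (mod 8); ε·ε+αω+βω = 0·0+-3·0+-1·0 ≡ 0  ⇒  (a,b)_2 = +1.
v=7: a=7^3·(≡3), b=7^1·(≡4) mod 7; (3|7)=-1, (4|7)=+1; (−1)^{3·1·3}·(-1)^1·(+1)^3 = +1.
v=∞: -910 < 0 and -462 < 0  ⇒  (a,b)_∞ = -1.
v=5: a=5^1·(≡2), b=5^0·(≡3) mod 5; (2|5)=-1, (3|5)=-1; (−1)^{1·0·2}·(-1)^0·(-1)^1 = -1.
v=13: a=13^1·(≡7), b=13^0·(≡11) mod 13; (7|13)=-1, (11|13)=-1; (−1)^{1·0·6}·(-1)^0·(-1)^1 = -1.
(-910, -462 / ℚ) ramifies at {3, 5, 13, ∞}: a division algebra.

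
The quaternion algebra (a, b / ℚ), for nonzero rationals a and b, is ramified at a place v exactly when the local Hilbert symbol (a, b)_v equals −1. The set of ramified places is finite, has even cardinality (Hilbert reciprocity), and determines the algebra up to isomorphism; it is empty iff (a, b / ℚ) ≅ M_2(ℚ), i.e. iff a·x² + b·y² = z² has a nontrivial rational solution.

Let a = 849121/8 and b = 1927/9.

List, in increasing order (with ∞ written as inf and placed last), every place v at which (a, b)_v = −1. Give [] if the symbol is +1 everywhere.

[41, 47]

Mod squares: a ≡ 34658, b ≡ 1927. Check v ∈ {∞, 2, 3, 7, 13, 31, 41, 43, 47}.
v=3: a=3^0·(≡2), b=3^-2·(≡1) mod 3; (2|3)=-1, (1|3)=+1; (−1)^{0·-2·1}·(-1)^-2·(+1)^0 = +1.
v=31: a=31^1·(≡10), b=31^0·(≡4) mod 31; (10|31)=+1, (4|31)=+1; (−1)^{1·0·15}·(+1)^0·(+1)^1 = +1.
v=41: a=41^0·(≡27), b=41^1·(≡28) mod 41; (27|41)=-1, (28|41)=-1; (−1)^{0·1·20}·(-1)^1·(-1)^0 = -1.
v=13: a=13^1·(≡12), b=13^0·(≡9) mod 13; (12|13)=+1, (9|13)=+1; (−1)^{1·0·6}·(+1)^0·(+1)^1 = +1.
v=43: a=43^1·(≡12), b=43^0·(≡23) mod 43; (12|43)=-1, (23|43)=+1; (−1)^{1·0·21}·(-1)^0·(+1)^1 = +1.
v=∞: 34658 > 0 and 1927 > 0  ⇒  (a,b)_∞ = +1.
v=7: a=7^2·(≡4), b=7^0·(≡1) mod 7; (4|7)=+1, (1|7)=+1; (−1)^{2·0·3}·(+1)^0·(+1)^2 = +1.
v=47: a=47^0·(≡20), b=47^1·(≡15) mod 47; (20|47)=-1, (15|47)=-1; (−1)^{0·1·23}·(-1)^1·(-1)^0 = -1.
v=2: v_2(a)=-3, v_2(b)=0; units ≡ 1, 7 (mod 8); ε·ε+αω+βω = 0·1+-3·0+0·0 ≡ 0  ⇒  (a,b)_2 = +1.
(34658, 1927 / ℚ) ramifies at {41, 47}: a division algebra.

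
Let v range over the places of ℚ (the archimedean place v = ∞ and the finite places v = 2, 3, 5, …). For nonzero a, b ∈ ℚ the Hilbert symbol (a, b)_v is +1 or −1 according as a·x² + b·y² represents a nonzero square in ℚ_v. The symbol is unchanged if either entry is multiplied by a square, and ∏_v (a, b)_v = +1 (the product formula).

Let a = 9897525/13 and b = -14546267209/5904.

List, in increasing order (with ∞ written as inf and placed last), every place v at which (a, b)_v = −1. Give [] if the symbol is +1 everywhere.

Mod squares: a ≡ 571857, b ≡ -747881. Check v ∈ {∞, 2, 3, 5, 11, 13, 17, 19, 29, 31, 37, 41, 43, 47}.
v=13: a=13^-1·(≡1), b=13^0·(≡10) mod 13; (1|13)=+1, (10|13)=+1; (−1)^{-1·0·6}·(+1)^0·(+1)^-1 = +1.
v=19: a=19^0·(≡2), b=19^2·(≡1) mod 19; (2|19)=-1, (1|19)=+1; (−1)^{0·2·9}·(-1)^2·(+1)^0 = +1.
v=37: a=37^0·(≡19), b=37^1·(≡28) mod 37; (19|37)=-1, (28|37)=+1; (−1)^{0·1·18}·(-1)^1·(+1)^0 = -1.
v=17: a=17^0·(≡7), b=17^1·(≡5) mod 17; (7|17)=-1, (5|17)=-1; (−1)^{0·1·8}·(-1)^1·(-1)^0 = -1.
v=5: a=5^2·(≡2), b=5^0·(≡4) mod 5; (2|5)=-1, (4|5)=+1; (−1)^{2·0·2}·(-1)^0·(+1)^2 = +1.
v=31: a=31^1·(≡10), b=31^0·(≡2) mod 31; (10|31)=+1, (2|31)=+1; (−1)^{1·0·15}·(+1)^0·(+1)^1 = +1.
v=2: v_2(a)=0, v_2(b)=-4; units ≡ 1, 7 (mod 8); ε·ε+αω+βω = 0·1+0·0+-4·0 ≡ 0  ⇒  (a,b)_2 = +1.
v=43: a=43^1·(≡3), b=43^0·(≡30) mod 43; (3|43)=-1, (30|43)=-1; (−1)^{1·0·21}·(-1)^0·(-1)^1 = -1.
v=29: a=29^0·(≡20), b=29^1·(≡2) mod 29; (20|29)=+1, (2|29)=-1; (−1)^{0·1·14}·(+1)^1·(-1)^0 = +1.
v=41: a=41^0·(≡38), b=41^-1·(≡33) mod 41; (38|41)=-1, (33|41)=+1; (−1)^{0·-1·20}·(-1)^-1·(+1)^0 = -1.
v=47: a=47^0·(≡24), b=47^2·(≡35) mod 47; (24|47)=+1, (35|47)=-1; (−1)^{0·2·23}·(+1)^2·(-1)^0 = +1.
v=∞: 571857 > 0 and -747881 < 0  ⇒  (a,b)_∞ = +1.
v=11: a=11^1·(≡4), b=11^0·(≡4) mod 11; (4|11)=+1, (4|11)=+1; (−1)^{1·0·5}·(+1)^0·(+1)^1 = +1.
v=3: a=3^3·(≡2), b=3^-2·(≡1) mod 3; (2|3)=-1, (1|3)=+1; (−1)^{3·-2·1}·(-1)^-2·(+1)^3 = +1.
Ram(571857, -747881) = {17, 37, 41, 43}; no ℚ_17-point on the conic.

[17, 37, 41, 43]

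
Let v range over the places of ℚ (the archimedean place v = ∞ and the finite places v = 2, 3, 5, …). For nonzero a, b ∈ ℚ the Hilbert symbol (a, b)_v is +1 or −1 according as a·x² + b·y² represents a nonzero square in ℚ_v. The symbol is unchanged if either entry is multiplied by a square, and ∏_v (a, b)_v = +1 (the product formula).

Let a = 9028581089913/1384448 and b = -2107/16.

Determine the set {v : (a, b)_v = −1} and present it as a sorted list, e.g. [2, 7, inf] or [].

[2, 43]

(a, b) ≡ (946, -43) mod (ℚ^×)²; places V = {2, 3, 7, 11, 13, 17, 43, ∞}.
(a,b)_43: α=3, u≡19; β=1, v≡5 (mod 43); (19|43)=-1, (5|43)=-1; sign (−1)^1·-1^1·-1^3 = -1.
(a,b)_13: α=-2, u≡4; β=0, v≡4 (mod 13); (4|13)=+1, (4|13)=+1; sign (−1)^0·+1^0·+1^-2 = +1.
(a,b)_11: α=1, u≡1; β=0, v≡1 (mod 11); (1|11)=+1, (1|11)=+1; sign (−1)^0·+1^0·+1^1 = +1.
(a,b)_3: α=6, u≡1; β=0, v≡2 (mod 3); (1|3)=+1, (2|3)=-1; sign (−1)^0·+1^0·-1^6 = +1.
(a,b)_2: α=-13, β=-4; u≡1, v≡5 (mod 8); ε(u)ε(v)=0·0, αω(v)=-13·1, βω(u)=-4·0; sum ≡ 1  ⇒  -1.
(a,b)_17: α=2, u≡7; β=0, v≡16 (mod 17); (7|17)=-1, (16|17)=+1; sign (−1)^0·-1^0·+1^2 = +1.
(a,b)_7: α=2, u≡4; β=2, v≡3 (mod 7); (4|7)=+1, (3|7)=-1; sign (−1)^0·+1^2·-1^2 = +1.
(a,b)_∞: sgn(946)=+, sgn(-43)=−, so +1.
|Ram(946, -43)| = 2, even; anisotropic at {2, 43}.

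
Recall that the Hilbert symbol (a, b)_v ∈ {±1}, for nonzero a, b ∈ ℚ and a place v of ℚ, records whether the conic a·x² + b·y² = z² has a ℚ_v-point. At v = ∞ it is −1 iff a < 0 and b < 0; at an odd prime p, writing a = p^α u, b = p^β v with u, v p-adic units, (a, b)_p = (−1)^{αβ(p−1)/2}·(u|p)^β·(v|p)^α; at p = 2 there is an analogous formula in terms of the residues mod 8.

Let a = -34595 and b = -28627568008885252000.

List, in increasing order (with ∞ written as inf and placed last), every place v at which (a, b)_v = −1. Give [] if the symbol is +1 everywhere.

[2, 17, 37, inf]

Mod squares: a ≡ -34595, b ≡ -5172970. Check v ∈ {∞, 2, 5, 11, 17, 31, 37, 41}.
v=11: a=11^1·(≡1), b=11^3·(≡8) mod 11; (1|11)=+1, (8|11)=-1; (−1)^{1·3·5}·(+1)^3·(-1)^1 = +1.
v=5: a=5^1·(≡1), b=5^3·(≡4) mod 5; (1|5)=+1, (4|5)=+1; (−1)^{1·3·2}·(+1)^3·(+1)^1 = +1.
v=41: a=41^0·(≡9), b=41^1·(≡6) mod 41; (9|41)=+1, (6|41)=-1; (−1)^{0·1·20}·(+1)^1·(-1)^0 = +1.
v=37: a=37^1·(≡27), b=37^3·(≡32) mod 37; (27|37)=+1, (32|37)=-1; (−1)^{1·3·18}·(+1)^3·(-1)^1 = -1.
v=∞: -34595 < 0 and -5172970 < 0  ⇒  (a,b)_∞ = -1.
v=31: a=31^0·(≡1), b=31^1·(≡15) mod 31; (1|31)=+1, (15|31)=-1; (−1)^{0·1·15}·(+1)^1·(-1)^0 = +1.
v=17: a=17^1·(≡5), b=17^4·(≡14) mod 17; (5|17)=-1, (14|17)=-1; (−1)^{1·4·8}·(-1)^4·(-1)^1 = -1.
v=2: v_2(a)=0, v_2(b)=5; units ≡ 5, 3 (mod 8); ε·ε+αω+βω = 0·1+0·1+5·1 ≡ 1  ⇒  (a,b)_2 = -1.
Ram(-34595, -5172970) = {2, 17, 37, ∞}; no ℚ_2-point on the conic.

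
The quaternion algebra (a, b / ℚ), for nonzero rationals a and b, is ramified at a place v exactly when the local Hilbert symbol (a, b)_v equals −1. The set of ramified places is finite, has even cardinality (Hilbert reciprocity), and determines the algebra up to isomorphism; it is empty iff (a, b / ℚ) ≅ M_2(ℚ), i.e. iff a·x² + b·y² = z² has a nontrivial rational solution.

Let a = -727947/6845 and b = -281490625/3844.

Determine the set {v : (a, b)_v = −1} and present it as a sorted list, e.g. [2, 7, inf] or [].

Mod squares: a ≡ -44935, b ≡ -2665. Check v ∈ {∞, 2, 3, 5, 11, 13, 19, 31, 37, 41, 43}.
v=∞: -44935 < 0 and -2665 < 0  ⇒  (a,b)_∞ = -1.
v=37: a=37^-2·(≡13), b=37^0·(≡16) mod 37; (13|37)=-1, (16|37)=+1; (−1)^{-2·0·18}·(-1)^0·(+1)^-2 = +1.
v=41: a=41^0·(≡37), b=41^1·(≡38) mod 41; (37|41)=+1, (38|41)=-1; (−1)^{0·1·20}·(+1)^1·(-1)^0 = +1.
v=3: a=3^4·(≡2), b=3^0·(≡2) mod 3; (2|3)=-1, (2|3)=-1; (−1)^{4·0·1}·(-1)^0·(-1)^4 = +1.
v=43: a=43^1·(≡7), b=43^0·(≡1) mod 43; (7|43)=-1, (1|43)=+1; (−1)^{1·0·21}·(-1)^0·(+1)^1 = +1.
v=2: v_2(a)=0, v_2(b)=-2; units ≡ 1, 7 (mod 8); ε·ε+αω+βω = 0·1+0·0+-2·0 ≡ 0  ⇒  (a,b)_2 = +1.
v=19: a=19^1·(≡2), b=19^0·(≡3) mod 19; (2|19)=-1, (3|19)=-1; (−1)^{1·0·9}·(-1)^0·(-1)^1 = -1.
v=5: a=5^-1·(≡2), b=5^5·(≡2) mod 5; (2|5)=-1, (2|5)=-1; (−1)^{-1·5·2}·(-1)^5·(-1)^-1 = +1.
v=13: a=13^0·(≡2), b=13^3·(≡9) mod 13; (2|13)=-1, (9|13)=+1; (−1)^{0·3·6}·(-1)^3·(+1)^0 = -1.
v=31: a=31^0·(≡6), b=31^-2·(≡2) mod 31; (6|31)=-1, (2|31)=+1; (−1)^{0·-2·15}·(-1)^-2·(+1)^0 = +1.
v=11: a=11^1·(≡7), b=11^0·(≡7) mod 11; (7|11)=-1, (7|11)=-1; (−1)^{1·0·5}·(-1)^0·(-1)^1 = -1.
Ram(-44935, -2665) = {11, 13, 19, ∞}; no ℚ_11-point on the conic.

[11, 13, 19, inf]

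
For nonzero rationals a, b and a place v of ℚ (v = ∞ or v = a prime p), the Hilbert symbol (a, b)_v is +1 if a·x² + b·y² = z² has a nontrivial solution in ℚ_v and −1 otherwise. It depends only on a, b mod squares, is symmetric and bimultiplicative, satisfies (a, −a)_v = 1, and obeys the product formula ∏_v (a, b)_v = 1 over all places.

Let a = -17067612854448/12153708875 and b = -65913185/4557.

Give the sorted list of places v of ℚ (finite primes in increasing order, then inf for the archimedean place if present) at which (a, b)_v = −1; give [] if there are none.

[2, 3, 5, 13, 37, inf]

Mod squares: a ≡ -223665, b ≡ -6045. Check v ∈ {∞, 2, 3, 5, 7, 11, 13, 19, 23, 31, 37, 53}.
v=53: a=53^2·(≡19), b=53^2·(≡39) mod 53; (19|53)=-1, (39|53)=-1; (−1)^{2·2·26}·(-1)^2·(-1)^2 = +1.
v=5: a=5^-3·(≡2), b=5^1·(≡4) mod 5; (2|5)=-1, (4|5)=+1; (−1)^{-3·1·2}·(-1)^1·(+1)^-3 = -1.
v=23: a=23^-2·(≡19), b=23^0·(≡18) mod 23; (19|23)=-1, (18|23)=+1; (−1)^{-2·0·11}·(-1)^0·(+1)^-2 = +1.
v=11: a=11^-2·(≡5), b=11^0·(≡1) mod 11; (5|11)=+1, (1|11)=+1; (−1)^{-2·0·5}·(+1)^0·(+1)^-2 = +1.
v=31: a=31^-1·(≡25), b=31^-1·(≡3) mod 31; (25|31)=+1, (3|31)=-1; (−1)^{-1·-1·15}·(+1)^-1·(-1)^-1 = +1.
v=7: a=7^-2·(≡3), b=7^-2·(≡6) mod 7; (3|7)=-1, (6|7)=-1; (−1)^{-2·-2·3}·(-1)^-2·(-1)^-2 = +1.
v=3: a=3^7·(≡1), b=3^-1·(≡1) mod 3; (1|3)=+1, (1|3)=+1; (−1)^{7·-1·1}·(+1)^-1·(+1)^7 = -1.
v=37: a=37^1·(≡20), b=37^0·(≡22) mod 37; (20|37)=-1, (22|37)=-1; (−1)^{1·0·18}·(-1)^0·(-1)^1 = -1.
v=13: a=13^1·(≡7), b=13^1·(≡4) mod 13; (7|13)=-1, (4|13)=+1; (−1)^{1·1·6}·(-1)^1·(+1)^1 = -1.
v=19: a=19^2·(≡2), b=19^2·(≡11) mod 19; (2|19)=-1, (11|19)=+1; (−1)^{2·2·9}·(-1)^2·(+1)^2 = +1.
v=∞: -223665 < 0 and -6045 < 0  ⇒  (a,b)_∞ = -1.
v=2: v_2(a)=4, v_2(b)=0; units ≡ 7, 3 (mod 8); ε·ε+αω+βω = 1·1+4·1+0·0 ≡ 1  ⇒  (a,b)_2 = -1.
|Ram(-223665, -6045)| = 6, even; anisotropic at {2, 3, 5, 13, 37, ∞}.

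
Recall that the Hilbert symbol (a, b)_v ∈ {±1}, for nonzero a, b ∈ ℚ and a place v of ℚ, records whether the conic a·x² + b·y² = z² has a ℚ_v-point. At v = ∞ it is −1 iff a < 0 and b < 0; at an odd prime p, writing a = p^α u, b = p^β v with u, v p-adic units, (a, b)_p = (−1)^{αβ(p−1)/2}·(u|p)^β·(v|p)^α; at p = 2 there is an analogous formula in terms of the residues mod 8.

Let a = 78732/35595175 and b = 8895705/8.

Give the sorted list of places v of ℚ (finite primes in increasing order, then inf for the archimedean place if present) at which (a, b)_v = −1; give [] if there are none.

[2, 3, 13, 19]

(a, b) ≡ (21, 7410) mod (ℚ^×)²; places V = {2, 3, 5, 7, 11, 13, 19, 41, ∞}.
(a,b)_41: α=-2, u≡33; β=0, v≡38 (mod 41); (33|41)=+1, (38|41)=-1; sign (−1)^0·+1^0·-1^-2 = +1.
(a,b)_2: α=2, β=-3; u≡5, v≡1 (mod 8); ε(u)ε(v)=0·0, αω(v)=2·0, βω(u)=-3·1; sum ≡ 1  ⇒  -1.
(a,b)_11: α=-2, u≡8; β=0, v≡2 (mod 11); (8|11)=-1, (2|11)=-1; sign (−1)^0·-1^0·-1^-2 = +1.
(a,b)_19: α=0, u≡3; β=1, v≡2 (mod 19); (3|19)=-1, (2|19)=-1; sign (−1)^0·-1^1·-1^0 = -1.
(a,b)_13: α=0, u≡6; β=1, v≡7 (mod 13); (6|13)=-1, (7|13)=-1; sign (−1)^0·-1^1·-1^0 = -1.
(a,b)_∞: sgn(21)=+, sgn(7410)=+, so +1.
(a,b)_7: α=-1, u≡3; β=4, v≡2 (mod 7); (3|7)=-1, (2|7)=+1; sign (−1)^0·-1^4·+1^-1 = +1.
(a,b)_3: α=9, u≡1; β=1, v≡1 (mod 3); (1|3)=+1, (1|3)=+1; sign (−1)^1·+1^1·+1^9 = -1.
(a,b)_5: α=-2, u≡1; β=1, v≡2 (mod 5); (1|5)=+1, (2|5)=-1; sign (−1)^0·+1^1·-1^-2 = +1.
Ram(21, 7410) = {2, 3, 13, 19}; no ℚ_2-point on the conic.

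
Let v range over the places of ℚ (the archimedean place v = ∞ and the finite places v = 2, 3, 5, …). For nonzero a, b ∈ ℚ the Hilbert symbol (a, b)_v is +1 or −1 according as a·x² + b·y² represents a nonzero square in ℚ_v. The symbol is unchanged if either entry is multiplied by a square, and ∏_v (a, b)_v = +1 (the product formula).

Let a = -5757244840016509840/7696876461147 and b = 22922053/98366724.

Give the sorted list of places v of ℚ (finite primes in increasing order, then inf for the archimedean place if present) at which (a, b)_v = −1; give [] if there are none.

Mod squares: a ≡ -31395, b ≡ 253. Check v ∈ {∞, 2, 3, 5, 7, 11, 13, 17, 19, 23, 29, 43}.
v=11: a=11^4·(≡10), b=11^1·(≡1) mod 11; (10|11)=-1, (1|11)=+1; (−1)^{4·1·5}·(-1)^1·(+1)^4 = -1.
v=13: a=13^1·(≡1), b=13^0·(≡11) mod 13; (1|13)=+1, (11|13)=-1; (−1)^{1·0·6}·(+1)^0·(-1)^1 = -1.
v=2: v_2(a)=4, v_2(b)=-2; units ≡ 5, 5 (mod 8); ε·ε+αω+βω = 0·0+4·1+-2·1 ≡ 0  ⇒  (a,b)_2 = +1.
v=17: a=17^-2·(≡15), b=17^0·(≡8) mod 17; (15|17)=+1, (8|17)=+1; (−1)^{-2·0·8}·(+1)^0·(+1)^-2 = +1.
v=43: a=43^2·(≡17), b=43^2·(≡40) mod 43; (17|43)=+1, (40|43)=+1; (−1)^{2·2·21}·(+1)^2·(+1)^2 = +1.
v=29: a=29^-2·(≡3), b=29^-2·(≡15) mod 29; (3|29)=-1, (15|29)=-1; (−1)^{-2·-2·14}·(-1)^-2·(-1)^-2 = +1.
v=∞: -31395 < 0 and 253 > 0  ⇒  (a,b)_∞ = +1.
v=3: a=3^-5·(≡2), b=3^-4·(≡1) mod 3; (2|3)=-1, (1|3)=+1; (−1)^{-5·-4·1}·(-1)^-4·(+1)^-5 = +1.
v=23: a=23^3·(≡17), b=23^1·(≡22) mod 23; (17|23)=-1, (22|23)=-1; (−1)^{3·1·11}·(-1)^1·(-1)^3 = -1.
v=5: a=5^1·(≡1), b=5^0·(≡2) mod 5; (1|5)=+1, (2|5)=-1; (−1)^{1·0·2}·(+1)^0·(-1)^1 = -1.
v=7: a=7^5·(≡2), b=7^2·(≡1) mod 7; (2|7)=+1, (1|7)=+1; (−1)^{5·2·3}·(+1)^2·(+1)^5 = +1.
v=19: a=19^-4·(≡3), b=19^-2·(≡7) mod 19; (3|19)=-1, (7|19)=+1; (−1)^{-4·-2·9}·(-1)^-2·(+1)^-4 = +1.
Ram(-31395, 253) = {5, 11, 13, 23}; no ℚ_5-point on the conic.

[5, 11, 13, 23]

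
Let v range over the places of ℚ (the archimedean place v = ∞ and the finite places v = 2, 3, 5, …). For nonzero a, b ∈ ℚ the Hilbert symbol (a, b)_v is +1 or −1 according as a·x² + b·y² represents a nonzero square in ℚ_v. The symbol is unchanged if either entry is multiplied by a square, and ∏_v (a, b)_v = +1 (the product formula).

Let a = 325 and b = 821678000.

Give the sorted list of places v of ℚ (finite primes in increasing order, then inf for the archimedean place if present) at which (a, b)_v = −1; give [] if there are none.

(a, b) ≡ (13, 12155) mod (ℚ^×)²; places V = {2, 5, 11, 13, 17, ∞}.
(a,b)_11: α=0, u≡6; β=1, v≡3 (mod 11); (6|11)=-1, (3|11)=+1; sign (−1)^0·-1^1·+1^0 = -1.
(a,b)_∞: sgn(13)=+, sgn(12155)=+, so +1.
(a,b)_17: α=0, u≡2; β=1, v≡8 (mod 17); (2|17)=+1, (8|17)=+1; sign (−1)^0·+1^1·+1^0 = +1.
(a,b)_2: α=0, β=4; u≡5, v≡3 (mod 8); ε(u)ε(v)=0·1, αω(v)=0·1, βω(u)=4·1; sum ≡ 0  ⇒  +1.
(a,b)_5: α=2, u≡3; β=3, v≡4 (mod 5); (3|5)=-1, (4|5)=+1; sign (−1)^0·-1^3·+1^2 = -1.
(a,b)_13: α=1, u≡12; β=3, v≡3 (mod 13); (12|13)=+1, (3|13)=+1; sign (−1)^0·+1^3·+1^1 = +1.
(13, 12155 / ℚ) ramifies at {5, 11}: a division algebra.

[5, 11]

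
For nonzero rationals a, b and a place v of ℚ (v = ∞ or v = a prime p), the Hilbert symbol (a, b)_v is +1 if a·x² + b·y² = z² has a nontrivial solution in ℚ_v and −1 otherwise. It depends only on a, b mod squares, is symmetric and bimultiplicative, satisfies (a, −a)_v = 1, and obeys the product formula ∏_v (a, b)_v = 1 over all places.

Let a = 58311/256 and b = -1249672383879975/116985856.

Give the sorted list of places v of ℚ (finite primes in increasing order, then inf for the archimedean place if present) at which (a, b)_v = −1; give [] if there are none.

[11, 29, 31, 43]

Mod squares: a ≡ 6479, b ≡ -7618792159. Check v ∈ {∞, 2, 3, 5, 11, 13, 19, 23, 29, 31, 41, 43}.
v=19: a=19^1·(≡18), b=19^1·(≡9) mod 19; (18|19)=-1, (9|19)=+1; (−1)^{1·1·9}·(-1)^1·(+1)^1 = +1.
v=31: a=31^1·(≡22), b=31^1·(≡17) mod 31; (22|31)=-1, (17|31)=-1; (−1)^{1·1·15}·(-1)^1·(-1)^1 = -1.
v=2: v_2(a)=-8, v_2(b)=-12; units ≡ 7, 1 (mod 8); ε·ε+αω+βω = 1·0+-8·0+-12·0 ≡ 0  ⇒  (a,b)_2 = +1.
v=29: a=29^0·(≡19), b=29^1·(≡3) mod 29; (19|29)=-1, (3|29)=-1; (−1)^{0·1·14}·(-1)^1·(-1)^0 = -1.
v=∞: 6479 > 0 and -7618792159 < 0  ⇒  (a,b)_∞ = +1.
v=13: a=13^0·(≡5), b=13^-4·(≡10) mod 13; (5|13)=-1, (10|13)=+1; (−1)^{0·-4·6}·(-1)^-4·(+1)^0 = +1.
v=5: a=5^0·(≡1), b=5^2·(≡1) mod 5; (1|5)=+1, (1|5)=+1; (−1)^{0·2·2}·(+1)^2·(+1)^0 = +1.
v=41: a=41^0·(≡5), b=41^1·(≡26) mod 41; (5|41)=+1, (26|41)=-1; (−1)^{0·1·20}·(+1)^1·(-1)^0 = +1.
v=3: a=3^2·(≡2), b=3^8·(≡2) mod 3; (2|3)=-1, (2|3)=-1; (−1)^{2·8·1}·(-1)^8·(-1)^2 = +1.
v=23: a=23^0·(≡2), b=23^1·(≡3) mod 23; (2|23)=+1, (3|23)=+1; (−1)^{0·1·11}·(+1)^1·(+1)^0 = +1.
v=43: a=43^0·(≡20), b=43^1·(≡5) mod 43; (20|43)=-1, (5|43)=-1; (−1)^{0·1·21}·(-1)^1·(-1)^0 = -1.
v=11: a=11^1·(≡7), b=11^1·(≡10) mod 11; (7|11)=-1, (10|11)=-1; (−1)^{1·1·5}·(-1)^1·(-1)^1 = -1.
(6479, -7618792159 / ℚ) ramifies at {11, 29, 31, 43}: a division algebra.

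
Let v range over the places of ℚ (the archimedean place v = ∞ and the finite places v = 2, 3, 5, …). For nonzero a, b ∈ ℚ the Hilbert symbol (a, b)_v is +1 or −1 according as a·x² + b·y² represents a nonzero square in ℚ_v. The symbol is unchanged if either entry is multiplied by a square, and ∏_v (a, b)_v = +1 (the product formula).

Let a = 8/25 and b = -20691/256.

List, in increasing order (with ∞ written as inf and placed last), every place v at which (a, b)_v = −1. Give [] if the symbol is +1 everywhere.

[2, 19]

Mod squares: a ≡ 2, b ≡ -19. Check v ∈ {∞, 2, 3, 5, 11, 19}.
v=3: a=3^0·(≡2), b=3^2·(≡2) mod 3; (2|3)=-1, (2|3)=-1; (−1)^{0·2·1}·(-1)^2·(-1)^0 = +1.
v=2: v_2(a)=3, v_2(b)=-8; units ≡ 1, 5 (mod 8); ε·ε+αω+βω = 0·0+3·1+-8·0 ≡ 1  ⇒  (a,b)_2 = -1.
v=19: a=19^0·(≡14), b=19^1·(≡12) mod 19; (14|19)=-1, (12|19)=-1; (−1)^{0·1·9}·(-1)^1·(-1)^0 = -1.
v=∞: 2 > 0 and -19 < 0  ⇒  (a,b)_∞ = +1.
v=11: a=11^0·(≡10), b=11^2·(≡9) mod 11; (10|11)=-1, (9|11)=+1; (−1)^{0·2·5}·(-1)^2·(+1)^0 = +1.
v=5: a=5^-2·(≡3), b=5^0·(≡4) mod 5; (3|5)=-1, (4|5)=+1; (−1)^{-2·0·2}·(-1)^0·(+1)^-2 = +1.
|Ram(2, -19)| = 2, even; anisotropic at {2, 19}.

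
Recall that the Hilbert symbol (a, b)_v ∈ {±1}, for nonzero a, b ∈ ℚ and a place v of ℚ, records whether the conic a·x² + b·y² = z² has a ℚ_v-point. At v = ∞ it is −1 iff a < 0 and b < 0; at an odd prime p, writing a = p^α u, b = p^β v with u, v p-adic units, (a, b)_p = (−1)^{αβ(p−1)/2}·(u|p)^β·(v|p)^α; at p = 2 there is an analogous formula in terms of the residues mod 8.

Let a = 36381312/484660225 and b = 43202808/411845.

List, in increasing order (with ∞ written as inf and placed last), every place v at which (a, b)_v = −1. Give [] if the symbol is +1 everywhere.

[5, 29]

(a, b) ≡ (58, 5510) mod (ℚ^×)²; places V = {2, 3, 5, 7, 11, 17, 19, 29, 37, 41, ∞}.
(a,b)_2: α=7, β=3; u≡5, v≡3 (mod 8); ε(u)ε(v)=0·1, αω(v)=7·1, βω(u)=3·1; sum ≡ 0  ⇒  +1.
(a,b)_29: α=1, u≡21; β=1, v≡5 (mod 29); (21|29)=-1, (5|29)=+1; sign (−1)^0·-1^1·+1^1 = -1.
(a,b)_5: α=-2, u≡3; β=-1, v≡2 (mod 5); (3|5)=-1, (2|5)=-1; sign (−1)^0·-1^-1·-1^-2 = -1.
(a,b)_19: α=0, u≡1; β=1, v≡7 (mod 19); (1|19)=+1, (7|19)=+1; sign (−1)^0·+1^1·+1^0 = +1.
(a,b)_11: α=2, u≡4; β=2, v≡2 (mod 11); (4|11)=+1, (2|11)=-1; sign (−1)^0·+1^2·-1^2 = +1.
(a,b)_17: α=-2, u≡6; β=0, v≡15 (mod 17); (6|17)=-1, (15|17)=+1; sign (−1)^0·-1^0·+1^-2 = +1.
(a,b)_7: α=-2, u≡4; β=-2, v≡1 (mod 7); (4|7)=+1, (1|7)=+1; sign (−1)^0·+1^-2·+1^-2 = +1.
(a,b)_41: α=0, u≡11; β=-2, v≡40 (mod 41); (11|41)=-1, (40|41)=+1; sign (−1)^0·-1^-2·+1^0 = +1.
(a,b)_3: α=4, u≡1; β=4, v≡2 (mod 3); (1|3)=+1, (2|3)=-1; sign (−1)^0·+1^4·-1^4 = +1.
(a,b)_∞: sgn(58)=+, sgn(5510)=+, so +1.
(a,b)_37: α=-2, u≡7; β=0, v≡10 (mod 37); (7|37)=+1, (10|37)=+1; sign (−1)^0·+1^0·+1^-2 = +1.
|Ram(58, 5510)| = 2, even; anisotropic at {5, 29}.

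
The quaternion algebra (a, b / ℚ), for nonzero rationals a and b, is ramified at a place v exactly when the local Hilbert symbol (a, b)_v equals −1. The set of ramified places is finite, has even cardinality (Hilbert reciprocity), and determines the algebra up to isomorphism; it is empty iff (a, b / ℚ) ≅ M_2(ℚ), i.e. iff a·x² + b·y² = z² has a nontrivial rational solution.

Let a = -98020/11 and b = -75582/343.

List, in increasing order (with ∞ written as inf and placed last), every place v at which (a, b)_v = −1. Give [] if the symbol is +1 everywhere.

(a, b) ≡ (-1595, -58786) mod (ℚ^×)²; places V = {2, 3, 5, 7, 11, 13, 17, 19, 29, ∞}.
(a,b)_7: α=0, u≡2; β=-3, v≡4 (mod 7); (2|7)=+1, (4|7)=+1; sign (−1)^0·+1^-3·+1^0 = +1.
(a,b)_2: α=2, β=1; u≡5, v≡7 (mod 8); ε(u)ε(v)=0·1, αω(v)=2·0, βω(u)=1·1; sum ≡ 1  ⇒  -1.
(a,b)_3: α=0, u≡1; β=2, v≡2 (mod 3); (1|3)=+1, (2|3)=-1; sign (−1)^0·+1^2·-1^0 = +1.
(a,b)_13: α=2, u≡4; β=1, v≡2 (mod 13); (4|13)=+1, (2|13)=-1; sign (−1)^0·+1^1·-1^2 = +1.
(a,b)_29: α=1, u≡17; β=0, v≡19 (mod 29); (17|29)=-1, (19|29)=-1; sign (−1)^0·-1^0·-1^1 = -1.
(a,b)_5: α=1, u≡1; β=0, v≡1 (mod 5); (1|5)=+1, (1|5)=+1; sign (−1)^0·+1^0·+1^1 = +1.
(a,b)_17: α=0, u≡11; β=1, v≡14 (mod 17); (11|17)=-1, (14|17)=-1; sign (−1)^0·-1^1·-1^0 = -1.
(a,b)_11: α=-1, u≡1; β=0, v≡5 (mod 11); (1|11)=+1, (5|11)=+1; sign (−1)^0·+1^0·+1^-1 = +1.
(a,b)_19: α=0, u≡7; β=1, v≡12 (mod 19); (7|19)=+1, (12|19)=-1; sign (−1)^0·+1^1·-1^0 = +1.
(a,b)_∞: sgn(-1595)=−, sgn(-58786)=−, so -1.
Ram(-1595, -58786) = {2, 17, 29, ∞}; no ℚ_2-point on the conic.

[2, 17, 29, inf]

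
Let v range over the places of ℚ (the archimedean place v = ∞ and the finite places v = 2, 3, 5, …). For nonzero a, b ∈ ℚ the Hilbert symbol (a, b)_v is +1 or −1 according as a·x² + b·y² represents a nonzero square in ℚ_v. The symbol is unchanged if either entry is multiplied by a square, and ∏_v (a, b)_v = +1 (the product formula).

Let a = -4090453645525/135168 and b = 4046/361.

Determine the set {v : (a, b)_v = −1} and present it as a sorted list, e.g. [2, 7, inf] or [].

[3, 17, 19, 23]

(a, b) ≡ (-245157, 14) mod (ℚ^×)²; places V = {2, 3, 5, 7, 11, 13, 17, 19, 23, ∞}.
(a,b)_13: α=2, u≡4; β=0, v≡12 (mod 13); (4|13)=+1, (12|13)=+1; sign (−1)^0·+1^0·+1^2 = +1.
(a,b)_11: α=-1, u≡6; β=0, v≡1 (mod 11); (6|11)=-1, (1|11)=+1; sign (−1)^0·-1^0·+1^-1 = +1.
(a,b)_17: α=1, u≡6; β=2, v≡12 (mod 17); (6|17)=-1, (12|17)=-1; sign (−1)^0·-1^2·-1^1 = -1.
(a,b)_5: α=2, u≡3; β=0, v≡1 (mod 5); (3|5)=-1, (1|5)=+1; sign (−1)^0·-1^0·+1^2 = +1.
(a,b)_3: α=-1, u≡1; β=0, v≡2 (mod 3); (1|3)=+1, (2|3)=-1; sign (−1)^0·+1^0·-1^-1 = -1.
(a,b)_∞: sgn(-245157)=−, sgn(14)=+, so +1.
(a,b)_23: α=1, u≡16; β=0, v≡20 (mod 23); (16|23)=+1, (20|23)=-1; sign (−1)^0·+1^0·-1^1 = -1.
(a,b)_7: α=0, u≡1; β=1, v≡1 (mod 7); (1|7)=+1, (1|7)=+1; sign (−1)^0·+1^1·+1^0 = +1.
(a,b)_19: α=5, u≡9; β=-2, v≡18 (mod 19); (9|19)=+1, (18|19)=-1; sign (−1)^0·+1^-2·-1^5 = -1.
(a,b)_2: α=-12, β=1; u≡3, v≡7 (mod 8); ε(u)ε(v)=1·1, αω(v)=-12·0, βω(u)=1·1; sum ≡ 0  ⇒  +1.
Ram(-245157, 14) = {3, 17, 19, 23}; no ℚ_3-point on the conic.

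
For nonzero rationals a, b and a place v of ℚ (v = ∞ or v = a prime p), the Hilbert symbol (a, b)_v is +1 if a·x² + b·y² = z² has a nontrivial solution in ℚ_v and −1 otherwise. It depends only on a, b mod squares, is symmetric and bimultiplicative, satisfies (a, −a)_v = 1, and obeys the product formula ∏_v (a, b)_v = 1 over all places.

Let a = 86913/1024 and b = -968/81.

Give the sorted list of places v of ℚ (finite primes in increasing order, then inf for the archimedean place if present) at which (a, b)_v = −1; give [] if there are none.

(a, b) ≡ (1073, -2) mod (ℚ^×)²; places V = {2, 3, 11, 29, 37, ∞}.
(a,b)_11: α=0, u≡2; β=2, v≡9 (mod 11); (2|11)=-1, (9|11)=+1; sign (−1)^0·-1^2·+1^0 = +1.
(a,b)_29: α=1, u≡14; β=0, v≡26 (mod 29); (14|29)=-1, (26|29)=-1; sign (−1)^0·-1^0·-1^1 = -1.
(a,b)_3: α=4, u≡2; β=-4, v≡1 (mod 3); (2|3)=-1, (1|3)=+1; sign (−1)^0·-1^-4·+1^4 = +1.
(a,b)_∞: sgn(1073)=+, sgn(-2)=−, so +1.
(a,b)_2: α=-10, β=3; u≡1, v≡7 (mod 8); ε(u)ε(v)=0·1, αω(v)=-10·0, βω(u)=3·0; sum ≡ 0  ⇒  +1.
(a,b)_37: α=1, u≡17; β=0, v≡15 (mod 37); (17|37)=-1, (15|37)=-1; sign (−1)^0·-1^0·-1^1 = -1.
Ram(1073, -2) = {29, 37}; no ℚ_29-point on the conic.

[29, 37]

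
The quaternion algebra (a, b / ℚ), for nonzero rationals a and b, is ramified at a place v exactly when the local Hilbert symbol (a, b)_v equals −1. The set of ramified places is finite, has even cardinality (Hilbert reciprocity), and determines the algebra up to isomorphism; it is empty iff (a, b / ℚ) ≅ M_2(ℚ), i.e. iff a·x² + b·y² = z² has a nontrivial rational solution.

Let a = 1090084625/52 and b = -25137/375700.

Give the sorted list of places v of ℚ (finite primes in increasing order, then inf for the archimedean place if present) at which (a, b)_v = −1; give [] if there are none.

(a, b) ≡ (32045, -741) mod (ℚ^×)²; places V = {2, 3, 5, 7, 13, 17, 19, 29, ∞}.
(a,b)_5: α=3, u≡1; β=-2, v≡1 (mod 5); (1|5)=+1, (1|5)=+1; sign (−1)^0·+1^-2·+1^3 = +1.
(a,b)_19: α=2, u≡9; β=1, v≡2 (mod 19); (9|19)=+1, (2|19)=-1; sign (−1)^0·+1^1·-1^2 = +1.
(a,b)_29: α=1, u≡11; β=0, v≡7 (mod 29); (11|29)=-1, (7|29)=+1; sign (−1)^0·-1^0·+1^1 = +1.
(a,b)_3: α=0, u≡2; β=3, v≡2 (mod 3); (2|3)=-1, (2|3)=-1; sign (−1)^0·-1^3·-1^0 = -1.
(a,b)_13: α=-1, u≡8; β=-1, v≡5 (mod 13); (8|13)=-1, (5|13)=-1; sign (−1)^0·-1^-1·-1^-1 = +1.
(a,b)_7: α=2, u≡3; β=2, v≡4 (mod 7); (3|7)=-1, (4|7)=+1; sign (−1)^0·-1^2·+1^2 = +1.
(a,b)_17: α=1, u≡2; β=-2, v≡5 (mod 17); (2|17)=+1, (5|17)=-1; sign (−1)^0·+1^-2·-1^1 = -1.
(a,b)_2: α=-2, β=-2; u≡5, v≡3 (mod 8); ε(u)ε(v)=0·1, αω(v)=-2·1, βω(u)=-2·1; sum ≡ 0  ⇒  +1.
(a,b)_∞: sgn(32045)=+, sgn(-741)=−, so +1.
Ram(32045, -741) = {3, 17}; no ℚ_3-point on the conic.

[3, 17]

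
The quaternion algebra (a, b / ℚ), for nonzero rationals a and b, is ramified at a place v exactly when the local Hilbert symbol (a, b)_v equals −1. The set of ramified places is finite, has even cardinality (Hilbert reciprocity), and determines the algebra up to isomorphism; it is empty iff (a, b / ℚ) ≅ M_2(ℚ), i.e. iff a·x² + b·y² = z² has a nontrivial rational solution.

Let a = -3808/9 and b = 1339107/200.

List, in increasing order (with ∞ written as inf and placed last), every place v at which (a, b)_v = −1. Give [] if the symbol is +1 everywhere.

[2, 3]

Mod squares: a ≡ -238, b ≡ 22134. Check v ∈ {∞, 2, 3, 5, 7, 11, 17, 31}.
v=11: a=11^0·(≡1), b=11^2·(≡6) mod 11; (1|11)=+1, (6|11)=-1; (−1)^{0·2·5}·(+1)^2·(-1)^0 = +1.
v=3: a=3^-2·(≡2), b=3^1·(≡1) mod 3; (2|3)=-1, (1|3)=+1; (−1)^{-2·1·1}·(-1)^1·(+1)^-2 = -1.
v=5: a=5^0·(≡3), b=5^-2·(≡4) mod 5; (3|5)=-1, (4|5)=+1; (−1)^{0·-2·2}·(-1)^-2·(+1)^0 = +1.
v=17: a=17^1·(≡11), b=17^1·(≡6) mod 17; (11|17)=-1, (6|17)=-1; (−1)^{1·1·8}·(-1)^1·(-1)^1 = +1.
v=31: a=31^0·(≡4), b=31^1·(≡1) mod 31; (4|31)=+1, (1|31)=+1; (−1)^{0·1·15}·(+1)^1·(+1)^0 = +1.
v=2: v_2(a)=5, v_2(b)=-3; units ≡ 1, 3 (mod 8); ε·ε+αω+βω = 0·1+5·1+-3·0 ≡ 1  ⇒  (a,b)_2 = -1.
v=7: a=7^1·(≡1), b=7^1·(≡3) mod 7; (1|7)=+1, (3|7)=-1; (−1)^{1·1·3}·(+1)^1·(-1)^1 = +1.
v=∞: -238 < 0 and 22134 > 0  ⇒  (a,b)_∞ = +1.
Ram(-238, 22134) = {2, 3}; no ℚ_2-point on the conic.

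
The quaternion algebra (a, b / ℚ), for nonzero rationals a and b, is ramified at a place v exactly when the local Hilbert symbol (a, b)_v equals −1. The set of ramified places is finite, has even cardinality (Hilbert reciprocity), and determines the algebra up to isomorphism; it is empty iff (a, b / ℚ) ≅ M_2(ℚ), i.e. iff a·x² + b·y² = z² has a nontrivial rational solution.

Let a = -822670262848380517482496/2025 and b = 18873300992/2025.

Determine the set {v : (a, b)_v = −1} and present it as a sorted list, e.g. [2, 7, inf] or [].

[2, 19, 29, 37]

(a, b) ≡ (-346579, 376142) mod (ℚ^×)²; places V = {2, 3, 5, 7, 13, 17, 19, 23, 29, 37, ∞}.
(a,b)_19: α=1, u≡8; β=0, v≡2 (mod 19); (8|19)=-1, (2|19)=-1; sign (−1)^0·-1^0·-1^1 = -1.
(a,b)_∞: sgn(-346579)=−, sgn(376142)=+, so +1.
(a,b)_29: α=1, u≡17; β=0, v≡3 (mod 29); (17|29)=-1, (3|29)=-1; sign (−1)^0·-1^0·-1^1 = -1.
(a,b)_7: α=0, u≡5; β=2, v≡4 (mod 7); (5|7)=-1, (4|7)=+1; sign (−1)^0·-1^2·+1^0 = +1.
(a,b)_5: α=-2, u≡4; β=-2, v≡2 (mod 5); (4|5)=+1, (2|5)=-1; sign (−1)^0·+1^-2·-1^-2 = +1.
(a,b)_23: α=2, u≡9; β=1, v≡13 (mod 23); (9|23)=+1, (13|23)=+1; sign (−1)^0·+1^1·+1^2 = +1.
(a,b)_13: α=2, u≡12; β=1, v≡12 (mod 13); (12|13)=+1, (12|13)=+1; sign (−1)^0·+1^1·+1^2 = +1.
(a,b)_37: α=3, u≡5; β=1, v≡11 (mod 37); (5|37)=-1, (11|37)=+1; sign (−1)^0·-1^1·+1^3 = -1.
(a,b)_17: α=3, u≡8; β=1, v≡15 (mod 17); (8|17)=+1, (15|17)=+1; sign (−1)^0·+1^1·+1^3 = +1.
(a,b)_2: α=26, β=11; u≡5, v≡7 (mod 8); ε(u)ε(v)=0·1, αω(v)=26·0, βω(u)=11·1; sum ≡ 1  ⇒  -1.
(a,b)_3: α=-4, u≡2; β=-4, v≡2 (mod 3); (2|3)=-1, (2|3)=-1; sign (−1)^0·-1^-4·-1^-4 = +1.
(-346579, 376142 / ℚ) ramifies at {2, 19, 29, 37}: a division algebra.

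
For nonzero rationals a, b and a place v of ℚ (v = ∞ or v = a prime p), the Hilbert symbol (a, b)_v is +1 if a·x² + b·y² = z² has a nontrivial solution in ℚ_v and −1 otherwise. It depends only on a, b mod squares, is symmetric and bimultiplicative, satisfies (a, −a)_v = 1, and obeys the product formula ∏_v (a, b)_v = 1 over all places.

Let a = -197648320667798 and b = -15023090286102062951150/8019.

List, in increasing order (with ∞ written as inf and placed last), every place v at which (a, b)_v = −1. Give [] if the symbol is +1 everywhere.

[7, 13, 23, inf]

Mod squares: a ≡ -124982, b ≡ -154. Check v ∈ {∞, 2, 3, 5, 7, 11, 13, 19, 23, 29}.
v=5: a=5^0·(≡2), b=5^2·(≡1) mod 5; (2|5)=-1, (1|5)=+1; (−1)^{0·2·2}·(-1)^2·(+1)^0 = +1.
v=13: a=13^3·(≡5), b=13^4·(≡7) mod 13; (5|13)=-1, (7|13)=-1; (−1)^{3·4·6}·(-1)^4·(-1)^3 = -1.
v=19: a=19^3·(≡2), b=19^4·(≡6) mod 19; (2|19)=-1, (6|19)=+1; (−1)^{3·4·9}·(-1)^4·(+1)^3 = +1.
v=29: a=29^0·(≡19), b=29^2·(≡16) mod 29; (19|29)=-1, (16|29)=+1; (−1)^{0·2·14}·(-1)^2·(+1)^0 = +1.
v=3: a=3^0·(≡1), b=3^-6·(≡2) mod 3; (1|3)=+1, (2|3)=-1; (−1)^{0·-6·1}·(+1)^-6·(-1)^0 = +1.
v=2: v_2(a)=1, v_2(b)=1; units ≡ 5, 3 (mod 8); ε·ε+αω+βω = 0·1+1·1+1·1 ≡ 0  ⇒  (a,b)_2 = +1.
v=7: a=7^2·(≡6), b=7^3·(≡6) mod 7; (6|7)=-1, (6|7)=-1; (−1)^{2·3·3}·(-1)^3·(-1)^2 = -1.
v=∞: -124982 < 0 and -154 < 0  ⇒  (a,b)_∞ = -1.
v=11: a=11^1·(≡4), b=11^-1·(≡7) mod 11; (4|11)=+1, (7|11)=-1; (−1)^{1·-1·5}·(+1)^-1·(-1)^1 = +1.
v=23: a=23^3·(≡19), b=23^4·(≡11) mod 23; (19|23)=-1, (11|23)=-1; (−1)^{3·4·11}·(-1)^4·(-1)^3 = -1.
|Ram(-124982, -154)| = 4, even; anisotropic at {7, 13, 23, ∞}.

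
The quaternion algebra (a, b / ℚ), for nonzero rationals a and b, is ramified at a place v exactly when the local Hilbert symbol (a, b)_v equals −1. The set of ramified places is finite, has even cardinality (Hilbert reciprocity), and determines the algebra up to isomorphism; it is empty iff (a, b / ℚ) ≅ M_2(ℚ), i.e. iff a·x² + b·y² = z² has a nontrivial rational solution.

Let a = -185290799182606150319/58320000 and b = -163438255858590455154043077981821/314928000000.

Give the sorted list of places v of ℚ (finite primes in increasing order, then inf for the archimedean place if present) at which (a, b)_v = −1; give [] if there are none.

Mod squares: a ≡ -8398, b ≡ -12903. Check v ∈ {∞, 2, 3, 5, 11, 13, 17, 19, 23}.
v=19: a=19^1·(≡2), b=19^2·(≡6) mod 19; (2|19)=-1, (6|19)=+1; (−1)^{1·2·9}·(-1)^2·(+1)^1 = +1.
v=5: a=5^-4·(≡3), b=5^-6·(≡2) mod 5; (3|5)=-1, (2|5)=-1; (−1)^{-4·-6·2}·(-1)^-6·(-1)^-4 = +1.
v=3: a=3^-6·(≡2), b=3^-9·(≡1) mod 3; (2|3)=-1, (1|3)=+1; (−1)^{-6·-9·1}·(-1)^-9·(+1)^-6 = -1.
v=13: a=13^5·(≡3), b=13^8·(≡2) mod 13; (3|13)=+1, (2|13)=-1; (−1)^{5·8·6}·(+1)^8·(-1)^5 = -1.
v=17: a=17^7·(≡8), b=17^11·(≡10) mod 17; (8|17)=+1, (10|17)=-1; (−1)^{7·11·8}·(+1)^11·(-1)^7 = -1.
v=11: a=11^2·(≡10), b=11^3·(≡4) mod 11; (10|11)=-1, (4|11)=+1; (−1)^{2·3·5}·(-1)^3·(+1)^2 = -1.
v=23: a=23^2·(≡20), b=23^3·(≡14) mod 23; (20|23)=-1, (14|23)=-1; (−1)^{2·3·11}·(-1)^3·(-1)^2 = -1.
v=∞: -8398 < 0 and -12903 < 0  ⇒  (a,b)_∞ = -1.
v=2: v_2(a)=-7, v_2(b)=-10; units ≡ 1, 1 (mod 8); ε·ε+αω+βω = 0·0+-7·0+-10·0 ≡ 0  ⇒  (a,b)_2 = +1.
|Ram(-8398, -12903)| = 6, even; anisotropic at {3, 11, 13, 17, 23, ∞}.

[3, 11, 13, 17, 23, inf]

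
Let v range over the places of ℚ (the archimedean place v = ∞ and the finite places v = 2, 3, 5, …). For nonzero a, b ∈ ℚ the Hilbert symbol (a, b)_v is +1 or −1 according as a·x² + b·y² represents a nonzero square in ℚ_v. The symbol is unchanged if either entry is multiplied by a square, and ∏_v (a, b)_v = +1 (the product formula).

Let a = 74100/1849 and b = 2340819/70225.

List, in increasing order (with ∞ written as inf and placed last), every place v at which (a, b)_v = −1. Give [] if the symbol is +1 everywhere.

(a, b) ≡ (741, 19) mod (ℚ^×)²; places V = {2, 3, 5, 13, 19, 43, 53, ∞}.
(a,b)_19: α=1, u≡4; β=1, v≡5 (mod 19); (4|19)=+1, (5|19)=+1; sign (−1)^1·+1^1·+1^1 = -1.
(a,b)_13: α=1, u≡2; β=2, v≡7 (mod 13); (2|13)=-1, (7|13)=-1; sign (−1)^0·-1^2·-1^1 = -1.
(a,b)_3: α=1, u≡1; β=6, v≡1 (mod 3); (1|3)=+1, (1|3)=+1; sign (−1)^0·+1^6·+1^1 = +1.
(a,b)_∞: sgn(741)=+, sgn(19)=+, so +1.
(a,b)_53: α=0, u≡52; β=-2, v≡39 (mod 53); (52|53)=+1, (39|53)=-1; sign (−1)^0·+1^-2·-1^0 = +1.
(a,b)_5: α=2, u≡1; β=-2, v≡1 (mod 5); (1|5)=+1, (1|5)=+1; sign (−1)^0·+1^-2·+1^2 = +1.
(a,b)_2: α=2, β=0; u≡5, v≡3 (mod 8); ε(u)ε(v)=0·1, αω(v)=2·1, βω(u)=0·1; sum ≡ 0  ⇒  +1.
(a,b)_43: α=-2, u≡11; β=0, v≡19 (mod 43); (11|43)=+1, (19|43)=-1; sign (−1)^0·+1^0·-1^-2 = +1.
(741, 19 / ℚ) ramifies at {13, 19}: a division algebra.

[13, 19]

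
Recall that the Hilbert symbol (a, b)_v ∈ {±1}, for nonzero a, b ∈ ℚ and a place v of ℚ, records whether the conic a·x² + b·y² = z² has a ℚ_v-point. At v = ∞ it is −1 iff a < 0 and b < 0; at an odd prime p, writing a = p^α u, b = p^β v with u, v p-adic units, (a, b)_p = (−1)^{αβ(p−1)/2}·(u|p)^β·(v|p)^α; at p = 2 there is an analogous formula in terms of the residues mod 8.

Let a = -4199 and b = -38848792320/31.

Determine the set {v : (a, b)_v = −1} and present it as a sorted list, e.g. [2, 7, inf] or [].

[31, 37, 41, inf]

(a, b) ≡ (-4199, -58078345) mod (ℚ^×)²; places V = {2, 3, 5, 13, 17, 19, 31, 37, 41, ∞}.
(a,b)_41: α=0, u≡24; β=1, v≡20 (mod 41); (24|41)=-1, (20|41)=+1; sign (−1)^0·-1^1·+1^0 = -1.
(a,b)_5: α=0, u≡1; β=1, v≡1 (mod 5); (1|5)=+1, (1|5)=+1; sign (−1)^0·+1^1·+1^0 = +1.
(a,b)_13: α=1, u≡2; β=1, v≡11 (mod 13); (2|13)=-1, (11|13)=-1; sign (−1)^0·-1^1·-1^1 = +1.
(a,b)_3: α=0, u≡1; β=4, v≡2 (mod 3); (1|3)=+1, (2|3)=-1; sign (−1)^0·+1^4·-1^0 = +1.
(a,b)_31: α=0, u≡17; β=-1, v≡30 (mod 31); (17|31)=-1, (30|31)=-1; sign (−1)^0·-1^-1·-1^0 = -1.
(a,b)_2: α=0, β=8; u≡1, v≡7 (mod 8); ε(u)ε(v)=0·1, αω(v)=0·0, βω(u)=8·0; sum ≡ 0  ⇒  +1.
(a,b)_17: α=1, u≡8; β=0, v≡15 (mod 17); (8|17)=+1, (15|17)=+1; sign (−1)^0·+1^0·+1^1 = +1.
(a,b)_37: α=0, u≡19; β=1, v≡26 (mod 37); (19|37)=-1, (26|37)=+1; sign (−1)^0·-1^1·+1^0 = -1.
(a,b)_∞: sgn(-4199)=−, sgn(-58078345)=−, so -1.
(a,b)_19: α=1, u≡7; β=1, v≡14 (mod 19); (7|19)=+1, (14|19)=-1; sign (−1)^1·+1^1·-1^1 = +1.
|Ram(-4199, -58078345)| = 4, even; anisotropic at {31, 37, 41, ∞}.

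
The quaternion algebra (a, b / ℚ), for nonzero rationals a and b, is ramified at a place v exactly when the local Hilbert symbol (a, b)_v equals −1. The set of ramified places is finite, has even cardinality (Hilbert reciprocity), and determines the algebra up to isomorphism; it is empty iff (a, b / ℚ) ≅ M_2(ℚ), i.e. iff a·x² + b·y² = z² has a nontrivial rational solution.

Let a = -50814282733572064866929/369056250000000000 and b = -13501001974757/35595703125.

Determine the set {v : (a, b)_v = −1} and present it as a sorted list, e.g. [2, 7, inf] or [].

[2, 19, 23, inf]

(a, b) ≡ (-209, -2185) mod (ℚ^×)²; places V = {2, 3, 5, 7, 11, 19, 23, 29, ∞}.
(a,b)_2: α=-10, β=0; u≡7, v≡7 (mod 8); ε(u)ε(v)=1·1, αω(v)=-10·0, βω(u)=0·0; sum ≡ 1  ⇒  -1.
(a,b)_∞: sgn(-209)=−, sgn(-2185)=−, so -1.
(a,b)_3: α=-10, u≡1; β=-6, v≡2 (mod 3); (1|3)=+1, (2|3)=-1; sign (−1)^0·+1^-6·-1^-10 = +1.
(a,b)_11: α=3, u≡1; β=2, v≡1 (mod 11); (1|11)=+1, (1|11)=+1; sign (−1)^0·+1^2·+1^3 = +1.
(a,b)_23: α=2, u≡14; β=1, v≡15 (mod 23); (14|23)=-1, (15|23)=-1; sign (−1)^0·-1^1·-1^2 = -1.
(a,b)_19: α=5, u≡12; β=3, v≡15 (mod 19); (12|19)=-1, (15|19)=-1; sign (−1)^1·-1^3·-1^5 = -1.
(a,b)_5: α=-14, u≡1; β=-11, v≡2 (mod 5); (1|5)=+1, (2|5)=-1; sign (−1)^0·+1^-11·-1^-14 = +1.
(a,b)_7: α=2, u≡4; β=0, v≡6 (mod 7); (4|7)=+1, (6|7)=-1; sign (−1)^0·+1^0·-1^2 = +1.
(a,b)_29: α=6, u≡22; β=4, v≡12 (mod 29); (22|29)=+1, (12|29)=-1; sign (−1)^0·+1^4·-1^6 = +1.
Ram(-209, -2185) = {2, 19, 23, ∞}; no ℚ_2-point on the conic.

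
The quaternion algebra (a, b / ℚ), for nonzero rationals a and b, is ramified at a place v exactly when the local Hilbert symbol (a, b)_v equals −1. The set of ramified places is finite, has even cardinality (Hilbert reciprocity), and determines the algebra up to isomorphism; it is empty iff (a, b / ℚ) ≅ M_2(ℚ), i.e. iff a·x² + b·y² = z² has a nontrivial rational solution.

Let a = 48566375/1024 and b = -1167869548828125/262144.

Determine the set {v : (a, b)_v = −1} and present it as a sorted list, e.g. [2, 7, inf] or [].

[2, 19]

Mod squares: a ≡ 95, b ≡ -5. Check v ∈ {∞, 2, 3, 5, 11, 13, 19}.
v=2: v_2(a)=-10, v_2(b)=-18; units ≡ 7, 3 (mod 8); ε·ε+αω+βω = 1·1+-10·1+-18·0 ≡ 1  ⇒  (a,b)_2 = -1.
v=3: a=3^0·(≡2), b=3^4·(≡1) mod 3; (2|3)=-1, (1|3)=+1; (−1)^{0·4·1}·(-1)^4·(+1)^0 = +1.
v=19: a=19^1·(≡1), b=19^2·(≡13) mod 19; (1|19)=+1, (13|19)=-1; (−1)^{1·2·9}·(+1)^2·(-1)^1 = -1.
v=5: a=5^3·(≡4), b=5^9·(≡4) mod 5; (4|5)=+1, (4|5)=+1; (−1)^{3·9·2}·(+1)^9·(+1)^3 = +1.
v=11: a=11^2·(≡7), b=11^2·(≡8) mod 11; (7|11)=-1, (8|11)=-1; (−1)^{2·2·5}·(-1)^2·(-1)^2 = +1.
v=∞: 95 > 0 and -5 < 0  ⇒  (a,b)_∞ = +1.
v=13: a=13^2·(≡1), b=13^2·(≡2) mod 13; (1|13)=+1, (2|13)=-1; (−1)^{2·2·6}·(+1)^2·(-1)^2 = +1.
Ram(95, -5) = {2, 19}; no ℚ_2-point on the conic.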